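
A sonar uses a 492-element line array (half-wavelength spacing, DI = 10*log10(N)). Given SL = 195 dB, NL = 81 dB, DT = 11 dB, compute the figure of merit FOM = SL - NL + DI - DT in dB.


Step 1: DI = 10*log10(492) = 26.92 dB
Step 2: FOM = SL - NL + DI - DT = 195 - 81 + 26.92 - 11 = 129.92

129.92 dB


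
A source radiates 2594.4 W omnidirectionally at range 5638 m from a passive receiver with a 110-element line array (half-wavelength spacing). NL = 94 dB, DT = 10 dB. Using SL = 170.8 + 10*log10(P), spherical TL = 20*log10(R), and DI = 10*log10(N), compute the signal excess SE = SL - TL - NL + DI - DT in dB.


46.33 dB


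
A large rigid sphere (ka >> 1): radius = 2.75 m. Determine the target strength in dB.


TS = 10*log10(2.75^2 / 4) = 10*log10(1.890625) = 2.77

2.77 dB


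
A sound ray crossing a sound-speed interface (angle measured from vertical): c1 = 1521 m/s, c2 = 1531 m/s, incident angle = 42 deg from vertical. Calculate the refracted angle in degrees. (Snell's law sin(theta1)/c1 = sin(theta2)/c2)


sin(theta2) = (c2/c1)*sin(theta1) = (1531/1521)*sin(42 deg) = 0.67353
theta2 = arcsin(0.67353) = 42.34

42.34 deg


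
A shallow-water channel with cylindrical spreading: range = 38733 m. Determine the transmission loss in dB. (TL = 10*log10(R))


45.88 dB


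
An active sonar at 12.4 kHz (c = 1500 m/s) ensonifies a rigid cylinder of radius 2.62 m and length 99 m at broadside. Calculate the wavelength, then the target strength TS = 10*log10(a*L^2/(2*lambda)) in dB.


Step 1: lambda = c/f = 1500/12400 = 0.12097 m
Step 2: TS = 10*log10(a*L^2/(2*lambda)) = 10*log10(2.62*99^2/(2*0.12097)) = 50.26

50.26 dB


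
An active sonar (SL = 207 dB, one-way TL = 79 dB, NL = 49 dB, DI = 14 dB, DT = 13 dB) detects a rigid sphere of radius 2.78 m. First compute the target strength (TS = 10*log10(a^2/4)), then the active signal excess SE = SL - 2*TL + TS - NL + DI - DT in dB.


Step 1: TS = 10*log10(2.78^2/4) = 2.86 dB
Step 2: SE = SL - 2*TL + TS - NL + DI - DT = 207 - 2*79 + (2.86) - 49 + 14 - 13 = 3.86

3.86 dB


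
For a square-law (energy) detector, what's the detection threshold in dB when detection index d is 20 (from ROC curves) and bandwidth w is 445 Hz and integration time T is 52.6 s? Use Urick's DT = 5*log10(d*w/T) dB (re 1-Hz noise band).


DT = 5*log10(d*w/T) = 5*log10(20 * 445 / 52.6) = 5*log10(169.2) = 11.14

11.14 dB


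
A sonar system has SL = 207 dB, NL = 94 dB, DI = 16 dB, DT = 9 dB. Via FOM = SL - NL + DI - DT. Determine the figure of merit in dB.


FOM = SL - NL + DI - DT = 207 - 94 + 16 - 9 = 120

120 dB


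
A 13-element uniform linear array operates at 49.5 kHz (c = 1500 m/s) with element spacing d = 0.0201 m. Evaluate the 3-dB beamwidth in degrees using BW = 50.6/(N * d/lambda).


Step 1: lambda = 1500/49500 = 0.0303 m
Step 2: d/lambda = 0.0201/0.0303 = 0.6634
Step 3: BW = 50.6/(N * d/lambda) = 50.6/(13 * 0.6634) = 5.87

5.87 deg


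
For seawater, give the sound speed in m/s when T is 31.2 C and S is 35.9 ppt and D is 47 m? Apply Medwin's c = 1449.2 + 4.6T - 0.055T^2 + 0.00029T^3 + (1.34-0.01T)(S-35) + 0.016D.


c = 1449.2 + 4.6*31.2 - 0.055*31.2^2 + 0.00029*31.2^3 + (1.34 - 0.01*31.2)*(35.9 - 35) + 0.016*47 = 1549.67

1549.67 m/s


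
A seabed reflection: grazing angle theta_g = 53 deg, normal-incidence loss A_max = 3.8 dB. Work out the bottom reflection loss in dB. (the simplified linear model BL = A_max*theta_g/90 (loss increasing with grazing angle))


BL = A_max * theta_g / 90 = 3.8 * 53 / 90 = 2.24

2.24 dB


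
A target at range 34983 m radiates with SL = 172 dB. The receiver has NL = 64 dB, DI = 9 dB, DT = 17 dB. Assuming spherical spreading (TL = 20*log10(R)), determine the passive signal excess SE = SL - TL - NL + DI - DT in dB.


Step 1: TL = 20*log10(34983) = 90.88 dB
Step 2: SE = 172 - 90.88 - 64 + 9 - 17 = 9.12

9.12 dB


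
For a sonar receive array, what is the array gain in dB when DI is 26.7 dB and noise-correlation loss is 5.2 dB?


21.5 dB


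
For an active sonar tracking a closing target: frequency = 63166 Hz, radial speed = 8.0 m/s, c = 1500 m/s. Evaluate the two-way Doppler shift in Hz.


fd = 2*f*v/c = 2 * 63166 * 8.0 / 1500 = 673.77

673.77 Hz


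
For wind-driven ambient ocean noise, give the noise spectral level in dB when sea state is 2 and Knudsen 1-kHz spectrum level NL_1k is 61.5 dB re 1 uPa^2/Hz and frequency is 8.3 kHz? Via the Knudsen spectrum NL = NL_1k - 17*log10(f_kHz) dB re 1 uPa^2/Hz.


45.88 dB


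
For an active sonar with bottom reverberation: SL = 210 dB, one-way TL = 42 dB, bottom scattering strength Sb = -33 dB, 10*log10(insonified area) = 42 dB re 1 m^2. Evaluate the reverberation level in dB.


RL = SL - 2*TL + Sb + 10*log10(A) = 210 - 2*42 + (-33) + 42 = 135

135 dB


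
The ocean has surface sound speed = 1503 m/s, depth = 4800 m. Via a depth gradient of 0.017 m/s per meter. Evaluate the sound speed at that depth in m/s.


c = 1503 + 0.017 * 4800 = 1584.6

1584.6 m/s


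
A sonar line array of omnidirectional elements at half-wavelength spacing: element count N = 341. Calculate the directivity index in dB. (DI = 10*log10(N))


25.33 dB


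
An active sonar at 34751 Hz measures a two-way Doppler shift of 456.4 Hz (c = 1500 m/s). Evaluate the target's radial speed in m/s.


From fd = 2*f*v/c, v = c*fd/(2*f) = 1500 * 456.4 / (2*34751) = 9.85

9.85 m/s


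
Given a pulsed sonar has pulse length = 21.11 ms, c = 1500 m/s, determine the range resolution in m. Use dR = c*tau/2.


dR = c*tau/2 = 1500 * 21.11e-3 / 2 = 15.8325

15.8325 m


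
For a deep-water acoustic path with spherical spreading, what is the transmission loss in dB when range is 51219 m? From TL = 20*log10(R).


94.19 dB


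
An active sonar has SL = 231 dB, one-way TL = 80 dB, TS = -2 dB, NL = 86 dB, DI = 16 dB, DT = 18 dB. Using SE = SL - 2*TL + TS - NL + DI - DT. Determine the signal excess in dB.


SE = SL - 2*TL + TS - NL + DI - DT = 231 - 2*80 + (-2) - 86 + 16 - 18 = -19

-19 dB


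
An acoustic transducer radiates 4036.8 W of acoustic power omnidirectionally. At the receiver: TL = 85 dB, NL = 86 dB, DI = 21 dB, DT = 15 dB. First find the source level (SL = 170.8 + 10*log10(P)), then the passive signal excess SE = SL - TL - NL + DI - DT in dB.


Step 1: SL = 170.8 + 10*log10(4036.8) = 206.86 dB
Step 2: SE = SL - TL - NL + DI - DT = 206.86 - 85 - 86 + 21 - 15 = 41.86

41.86 dB


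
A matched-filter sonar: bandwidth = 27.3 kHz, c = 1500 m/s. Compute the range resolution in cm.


dR = c/(2*BW) = 1500 / (2 * 27.3e3) = 0.0275 m = 2.75 cm

2.75 cm


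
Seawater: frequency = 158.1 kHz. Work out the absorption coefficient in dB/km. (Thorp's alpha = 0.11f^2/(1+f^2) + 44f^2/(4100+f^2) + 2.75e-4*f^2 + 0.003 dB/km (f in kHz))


f^2 = 24995.61
alpha = 0.11*24995.61/(1+24995.61) + 44*24995.61/(4100+24995.61) + 2.75e-4*24995.61 + 0.003 = 44.787

44.787 dB/km


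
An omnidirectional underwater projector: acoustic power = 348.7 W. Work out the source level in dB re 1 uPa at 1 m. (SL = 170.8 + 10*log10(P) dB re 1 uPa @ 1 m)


SL = 170.8 + 10*log10(348.7) = 170.8 + 25.42 = 196.22

196.22 dB


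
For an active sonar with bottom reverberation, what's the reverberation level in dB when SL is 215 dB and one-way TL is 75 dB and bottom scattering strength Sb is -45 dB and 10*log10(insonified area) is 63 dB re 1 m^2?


83 dB


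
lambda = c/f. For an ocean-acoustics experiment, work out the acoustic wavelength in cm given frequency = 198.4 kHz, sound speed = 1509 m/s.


0.76 cm


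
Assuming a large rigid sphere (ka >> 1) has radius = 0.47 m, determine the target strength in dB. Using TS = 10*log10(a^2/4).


TS = 10*log10(0.47^2 / 4) = 10*log10(0.055225) = -12.58

-12.58 dB


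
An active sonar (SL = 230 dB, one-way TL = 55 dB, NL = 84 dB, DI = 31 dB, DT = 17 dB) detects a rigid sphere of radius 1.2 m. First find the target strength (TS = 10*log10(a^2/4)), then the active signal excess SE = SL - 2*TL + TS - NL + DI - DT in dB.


Step 1: TS = 10*log10(1.2^2/4) = -4.44 dB
Step 2: SE = SL - 2*TL + TS - NL + DI - DT = 230 - 2*55 + (-4.44) - 84 + 31 - 17 = 45.56

45.56 dB


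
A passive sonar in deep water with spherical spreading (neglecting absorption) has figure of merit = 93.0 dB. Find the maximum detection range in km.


At max range FOM = TL, so 20*log10(R) = 93.0
R = 10^(93.0/20) = 44668.36 m = 44.67 km

44.67 km


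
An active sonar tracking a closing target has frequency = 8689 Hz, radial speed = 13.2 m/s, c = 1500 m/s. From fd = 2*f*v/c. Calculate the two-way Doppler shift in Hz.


152.93 Hz


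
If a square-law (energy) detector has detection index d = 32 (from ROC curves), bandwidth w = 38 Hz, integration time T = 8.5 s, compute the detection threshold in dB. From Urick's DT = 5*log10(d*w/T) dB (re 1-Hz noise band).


DT = 5*log10(d*w/T) = 5*log10(32 * 38 / 8.5) = 5*log10(143.06) = 10.78

10.78 dB


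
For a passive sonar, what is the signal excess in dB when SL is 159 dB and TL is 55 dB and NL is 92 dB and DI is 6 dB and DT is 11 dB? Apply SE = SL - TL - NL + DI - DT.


SE = SL - TL - NL + DI - DT = 159 - 55 - 92 + 6 - 11 = 7

7 dB


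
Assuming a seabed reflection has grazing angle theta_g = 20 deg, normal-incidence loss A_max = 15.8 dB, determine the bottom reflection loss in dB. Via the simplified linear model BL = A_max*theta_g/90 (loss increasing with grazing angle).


3.51 dB


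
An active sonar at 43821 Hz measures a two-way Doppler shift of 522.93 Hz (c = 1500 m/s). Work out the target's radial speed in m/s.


From fd = 2*f*v/c, v = c*fd/(2*f) = 1500 * 522.93 / (2*43821) = 8.95

8.95 m/s


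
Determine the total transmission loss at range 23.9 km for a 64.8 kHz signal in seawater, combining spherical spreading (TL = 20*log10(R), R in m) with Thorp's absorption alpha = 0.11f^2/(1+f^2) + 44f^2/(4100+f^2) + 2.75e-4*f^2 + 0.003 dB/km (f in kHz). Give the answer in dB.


649.94 dB


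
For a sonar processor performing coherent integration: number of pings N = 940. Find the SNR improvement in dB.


Gain = 10*log10(940) = 29.73

29.73 dB


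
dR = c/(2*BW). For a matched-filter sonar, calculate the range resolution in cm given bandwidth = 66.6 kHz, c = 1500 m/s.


dR = c/(2*BW) = 1500 / (2 * 66.6e3) = 0.0113 m = 1.13 cm

1.13 cm


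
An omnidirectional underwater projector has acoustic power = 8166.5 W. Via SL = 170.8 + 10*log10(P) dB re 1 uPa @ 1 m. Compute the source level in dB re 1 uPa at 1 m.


SL = 170.8 + 10*log10(8166.5) = 170.8 + 39.12 = 209.92

209.92 dB


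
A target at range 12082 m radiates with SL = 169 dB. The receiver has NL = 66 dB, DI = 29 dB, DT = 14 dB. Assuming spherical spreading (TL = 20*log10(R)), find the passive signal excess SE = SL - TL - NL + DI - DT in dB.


Step 1: TL = 20*log10(12082) = 81.64 dB
Step 2: SE = 169 - 81.64 - 66 + 29 - 14 = 36.36

36.36 dB


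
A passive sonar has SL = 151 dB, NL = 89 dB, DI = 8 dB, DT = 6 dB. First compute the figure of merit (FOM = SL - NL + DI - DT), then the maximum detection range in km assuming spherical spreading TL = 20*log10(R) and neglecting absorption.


Step 1: FOM = SL - NL + DI - DT = 151 - 89 + 8 - 6 = 64 dB
Step 2: at max range FOM = TL = 20*log10(R), so R = 10^(64/20) = 1584.89 m = 1.58 km

1.58 km


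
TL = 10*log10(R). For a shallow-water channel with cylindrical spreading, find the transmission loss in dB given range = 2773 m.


TL = 10*log10(2773) = 34.43

34.43 dB


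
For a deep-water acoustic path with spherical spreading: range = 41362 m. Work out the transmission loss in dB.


TL = 20*log10(41362) = 92.33

92.33 dB


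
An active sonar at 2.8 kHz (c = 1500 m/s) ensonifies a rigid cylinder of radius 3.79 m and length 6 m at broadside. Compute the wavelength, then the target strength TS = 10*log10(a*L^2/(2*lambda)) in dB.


Step 1: lambda = c/f = 1500/2800 = 0.53571 m
Step 2: TS = 10*log10(a*L^2/(2*lambda)) = 10*log10(3.79*6^2/(2*0.53571)) = 21.05

21.05 dB


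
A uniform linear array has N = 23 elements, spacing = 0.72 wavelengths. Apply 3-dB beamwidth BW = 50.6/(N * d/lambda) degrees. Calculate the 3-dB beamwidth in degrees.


3.06 deg


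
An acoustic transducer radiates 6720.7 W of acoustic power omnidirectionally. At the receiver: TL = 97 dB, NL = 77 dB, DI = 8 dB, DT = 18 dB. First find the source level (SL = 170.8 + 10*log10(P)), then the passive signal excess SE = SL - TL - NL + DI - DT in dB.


Step 1: SL = 170.8 + 10*log10(6720.7) = 209.07 dB
Step 2: SE = SL - TL - NL + DI - DT = 209.07 - 97 - 77 + 8 - 18 = 25.07

25.07 dB


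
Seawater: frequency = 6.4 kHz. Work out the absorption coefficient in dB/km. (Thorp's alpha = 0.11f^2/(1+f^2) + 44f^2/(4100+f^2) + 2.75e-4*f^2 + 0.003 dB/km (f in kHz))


0.557 dB/km


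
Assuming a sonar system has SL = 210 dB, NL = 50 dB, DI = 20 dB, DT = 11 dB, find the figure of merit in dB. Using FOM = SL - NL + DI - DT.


169 dB


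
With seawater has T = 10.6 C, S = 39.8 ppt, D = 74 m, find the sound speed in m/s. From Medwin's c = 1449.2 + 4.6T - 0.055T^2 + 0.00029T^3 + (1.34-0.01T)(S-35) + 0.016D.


1499.23 m/s


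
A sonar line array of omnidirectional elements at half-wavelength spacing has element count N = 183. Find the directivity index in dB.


DI = 10*log10(183) = 22.62

22.62 dB


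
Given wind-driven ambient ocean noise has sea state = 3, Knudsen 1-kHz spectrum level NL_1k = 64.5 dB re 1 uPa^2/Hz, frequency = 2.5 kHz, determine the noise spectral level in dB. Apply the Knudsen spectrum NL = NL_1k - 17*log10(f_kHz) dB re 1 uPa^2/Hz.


57.74 dB


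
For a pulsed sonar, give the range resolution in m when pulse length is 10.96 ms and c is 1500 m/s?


8.22 m


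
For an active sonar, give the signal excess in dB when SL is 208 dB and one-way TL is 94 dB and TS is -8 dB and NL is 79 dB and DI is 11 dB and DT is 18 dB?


-74 dB


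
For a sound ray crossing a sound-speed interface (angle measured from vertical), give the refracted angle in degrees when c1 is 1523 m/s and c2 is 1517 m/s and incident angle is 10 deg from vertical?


sin(theta2) = (c2/c1)*sin(theta1) = (1517/1523)*sin(10 deg) = 0.17296
theta2 = arcsin(0.17296) = 9.96

9.96 deg


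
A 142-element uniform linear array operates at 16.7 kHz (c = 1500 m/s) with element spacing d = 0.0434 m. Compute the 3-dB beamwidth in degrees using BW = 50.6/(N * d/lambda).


Step 1: lambda = 1500/16700 = 0.08982 m
Step 2: d/lambda = 0.0434/0.08982 = 0.4832
Step 3: BW = 50.6/(N * d/lambda) = 50.6/(142 * 0.4832) = 0.74

0.74 deg


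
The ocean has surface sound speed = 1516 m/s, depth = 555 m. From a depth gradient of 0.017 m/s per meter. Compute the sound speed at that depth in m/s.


1525.435 m/s


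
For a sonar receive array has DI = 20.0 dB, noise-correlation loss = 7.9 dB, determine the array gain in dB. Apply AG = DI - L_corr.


AG = DI - L_corr = 20.0 - 7.9 = 12.1

12.1 dB


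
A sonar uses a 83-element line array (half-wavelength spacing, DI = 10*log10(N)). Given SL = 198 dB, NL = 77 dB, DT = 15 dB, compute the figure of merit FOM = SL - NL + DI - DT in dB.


Step 1: DI = 10*log10(83) = 19.19 dB
Step 2: FOM = SL - NL + DI - DT = 198 - 77 + 19.19 - 15 = 125.19

125.19 dB


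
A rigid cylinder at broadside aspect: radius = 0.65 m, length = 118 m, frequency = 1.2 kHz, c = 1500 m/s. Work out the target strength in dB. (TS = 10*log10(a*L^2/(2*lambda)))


35.59 dB


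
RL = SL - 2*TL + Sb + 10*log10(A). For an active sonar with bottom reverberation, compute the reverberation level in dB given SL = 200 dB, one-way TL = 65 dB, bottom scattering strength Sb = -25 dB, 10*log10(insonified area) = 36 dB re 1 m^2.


RL = SL - 2*TL + Sb + 10*log10(A) = 200 - 2*65 + (-25) + 36 = 81

81 dB


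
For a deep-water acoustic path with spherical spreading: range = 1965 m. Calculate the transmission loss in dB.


TL = 20*log10(1965) = 65.87

65.87 dB


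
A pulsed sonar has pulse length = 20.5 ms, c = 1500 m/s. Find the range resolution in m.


15.375 m


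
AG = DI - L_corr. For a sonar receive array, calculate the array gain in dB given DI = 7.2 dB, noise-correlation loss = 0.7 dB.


AG = DI - L_corr = 7.2 - 0.7 = 6.5

6.5 dB


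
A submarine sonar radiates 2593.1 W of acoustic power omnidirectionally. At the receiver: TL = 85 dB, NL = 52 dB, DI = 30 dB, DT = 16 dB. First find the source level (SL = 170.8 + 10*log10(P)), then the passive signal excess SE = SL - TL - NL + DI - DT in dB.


Step 1: SL = 170.8 + 10*log10(2593.1) = 204.94 dB
Step 2: SE = SL - TL - NL + DI - DT = 204.94 - 85 - 52 + 30 - 16 = 81.94

81.94 dB


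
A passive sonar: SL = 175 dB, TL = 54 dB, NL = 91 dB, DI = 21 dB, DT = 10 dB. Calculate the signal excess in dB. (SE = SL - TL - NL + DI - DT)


41 dB


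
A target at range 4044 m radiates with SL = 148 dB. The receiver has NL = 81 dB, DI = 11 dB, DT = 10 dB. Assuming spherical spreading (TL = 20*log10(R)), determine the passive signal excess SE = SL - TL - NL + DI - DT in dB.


Step 1: TL = 20*log10(4044) = 72.14 dB
Step 2: SE = 148 - 72.14 - 81 + 11 - 10 = -4.14

-4.14 dB


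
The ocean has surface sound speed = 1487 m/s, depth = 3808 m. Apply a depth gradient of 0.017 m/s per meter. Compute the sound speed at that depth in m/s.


c = 1487 + 0.017 * 3808 = 1551.736

1551.736 m/s


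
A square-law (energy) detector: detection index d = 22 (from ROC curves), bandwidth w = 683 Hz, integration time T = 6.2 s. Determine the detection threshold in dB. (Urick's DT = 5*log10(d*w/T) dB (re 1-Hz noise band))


DT = 5*log10(d*w/T) = 5*log10(22 * 683 / 6.2) = 5*log10(2423.55) = 16.92

16.92 dB


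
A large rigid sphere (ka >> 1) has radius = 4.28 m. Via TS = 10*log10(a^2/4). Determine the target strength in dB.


TS = 10*log10(4.28^2 / 4) = 10*log10(4.5796) = 6.61

6.61 dB


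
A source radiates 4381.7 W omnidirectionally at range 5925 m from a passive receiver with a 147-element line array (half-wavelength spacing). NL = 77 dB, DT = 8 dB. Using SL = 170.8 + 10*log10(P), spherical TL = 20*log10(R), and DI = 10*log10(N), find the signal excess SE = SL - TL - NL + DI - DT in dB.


Step 1: SL = 170.8 + 10*log10(4381.7) = 207.22 dB
Step 2: TL = 20*log10(5925) = 75.45 dB
Step 3: DI = 10*log10(147) = 21.67 dB
Step 4: SE = SL - TL - NL + DI - DT = 207.22 - 75.45 - 77 + 21.67 - 8 = 68.44

68.44 dB


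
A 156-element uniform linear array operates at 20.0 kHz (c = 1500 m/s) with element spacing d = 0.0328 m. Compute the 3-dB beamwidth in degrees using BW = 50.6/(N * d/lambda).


0.74 deg


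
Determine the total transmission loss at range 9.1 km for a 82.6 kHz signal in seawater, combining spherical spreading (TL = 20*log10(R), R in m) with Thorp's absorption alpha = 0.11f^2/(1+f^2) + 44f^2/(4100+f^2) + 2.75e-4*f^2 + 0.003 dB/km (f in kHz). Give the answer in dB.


Step 1 (Thorp): alpha = 0.11*6822.76/(1+6822.76) + 44*6822.76/(4100+6822.76) + 2.75e-4*6822.76 + 0.003 = 29.4733 dB/km
Step 2: TL_spread = 20*log10(9100) = 79.18 dB
Step 3: TL_abs = alpha*R = 29.4733 * 9.1 = 268.21 dB
Step 4: TL_total = 79.18 + 268.21 = 347.39

347.39 dB


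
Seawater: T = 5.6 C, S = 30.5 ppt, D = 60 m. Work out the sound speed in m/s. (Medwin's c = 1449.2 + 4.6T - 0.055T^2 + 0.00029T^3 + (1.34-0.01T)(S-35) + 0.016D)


1468.47 m/s


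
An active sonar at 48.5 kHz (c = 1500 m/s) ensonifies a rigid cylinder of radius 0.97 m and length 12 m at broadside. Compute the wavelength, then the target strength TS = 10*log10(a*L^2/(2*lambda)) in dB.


Step 1: lambda = c/f = 1500/48500 = 0.03093 m
Step 2: TS = 10*log10(a*L^2/(2*lambda)) = 10*log10(0.97*12^2/(2*0.03093)) = 33.54

33.54 dB


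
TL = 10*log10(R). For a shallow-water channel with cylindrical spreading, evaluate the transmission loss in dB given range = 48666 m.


TL = 10*log10(48666) = 46.87

46.87 dB


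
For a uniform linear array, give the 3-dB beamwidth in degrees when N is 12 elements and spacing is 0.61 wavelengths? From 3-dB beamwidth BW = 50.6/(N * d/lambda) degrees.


BW = 50.6 / (12 * 0.61) = 50.6 / 7.32 = 6.91

6.91 deg


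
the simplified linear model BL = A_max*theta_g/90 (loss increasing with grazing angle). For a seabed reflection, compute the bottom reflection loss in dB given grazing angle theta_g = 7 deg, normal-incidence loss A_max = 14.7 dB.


1.14 dB


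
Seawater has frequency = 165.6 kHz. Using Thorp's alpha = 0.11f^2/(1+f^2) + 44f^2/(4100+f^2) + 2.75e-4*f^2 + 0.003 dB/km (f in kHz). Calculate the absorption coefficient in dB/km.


45.932 dB/km


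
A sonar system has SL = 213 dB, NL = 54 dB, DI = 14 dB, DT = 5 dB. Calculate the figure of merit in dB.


168 dB


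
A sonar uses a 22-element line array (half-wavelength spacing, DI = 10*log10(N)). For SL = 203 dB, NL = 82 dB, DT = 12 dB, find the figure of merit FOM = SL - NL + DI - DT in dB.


122.42 dB


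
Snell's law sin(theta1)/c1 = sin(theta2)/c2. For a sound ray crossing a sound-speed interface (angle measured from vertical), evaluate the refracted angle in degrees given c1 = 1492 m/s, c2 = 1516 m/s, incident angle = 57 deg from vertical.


sin(theta2) = (c2/c1)*sin(theta1) = (1516/1492)*sin(57 deg) = 0.85216
theta2 = arcsin(0.85216) = 58.45

58.45 deg


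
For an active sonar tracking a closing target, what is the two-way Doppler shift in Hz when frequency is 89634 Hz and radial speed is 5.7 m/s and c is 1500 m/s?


fd = 2*f*v/c = 2 * 89634 * 5.7 / 1500 = 681.22

681.22 Hz


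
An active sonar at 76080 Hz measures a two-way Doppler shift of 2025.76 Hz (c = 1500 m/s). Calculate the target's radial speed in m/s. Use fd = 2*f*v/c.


19.97 m/s


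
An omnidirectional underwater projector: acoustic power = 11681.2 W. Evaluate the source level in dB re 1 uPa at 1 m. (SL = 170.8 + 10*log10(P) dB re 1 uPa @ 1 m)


SL = 170.8 + 10*log10(11681.2) = 170.8 + 40.67 = 211.47

211.47 dB


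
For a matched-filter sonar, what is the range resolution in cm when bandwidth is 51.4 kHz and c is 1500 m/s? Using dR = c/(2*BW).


dR = c/(2*BW) = 1500 / (2 * 51.4e3) = 0.0146 m = 1.46 cm

1.46 cm


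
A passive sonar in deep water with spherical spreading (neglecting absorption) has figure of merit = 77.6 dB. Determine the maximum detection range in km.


At max range FOM = TL, so 20*log10(R) = 77.6
R = 10^(77.6/20) = 7585.78 m = 7.59 km

7.59 km


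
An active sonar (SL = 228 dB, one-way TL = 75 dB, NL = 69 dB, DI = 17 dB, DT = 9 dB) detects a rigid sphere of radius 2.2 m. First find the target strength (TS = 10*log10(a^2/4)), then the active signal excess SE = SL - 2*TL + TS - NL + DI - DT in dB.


Step 1: TS = 10*log10(2.2^2/4) = 0.83 dB
Step 2: SE = SL - 2*TL + TS - NL + DI - DT = 228 - 2*75 + (0.83) - 69 + 17 - 9 = 17.83

17.83 dB


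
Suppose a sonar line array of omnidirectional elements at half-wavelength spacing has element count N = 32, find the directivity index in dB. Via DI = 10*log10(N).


15.05 dB


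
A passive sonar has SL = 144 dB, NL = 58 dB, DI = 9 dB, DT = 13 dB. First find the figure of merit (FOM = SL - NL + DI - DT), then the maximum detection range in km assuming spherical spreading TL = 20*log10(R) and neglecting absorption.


Step 1: FOM = SL - NL + DI - DT = 144 - 58 + 9 - 13 = 82 dB
Step 2: at max range FOM = TL = 20*log10(R), so R = 10^(82/20) = 12589.25 m = 12.59 km

12.59 km


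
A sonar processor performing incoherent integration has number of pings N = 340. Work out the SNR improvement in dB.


Gain = 5*log10(340) = 12.66

12.66 dB


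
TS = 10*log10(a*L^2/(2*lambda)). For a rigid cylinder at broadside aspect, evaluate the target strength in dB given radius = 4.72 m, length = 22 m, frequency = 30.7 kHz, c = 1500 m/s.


lambda = 1500/30700 = 0.04886 m
TS = 10*log10(4.72*22^2/(2*0.04886)) = 43.69

43.69 dB


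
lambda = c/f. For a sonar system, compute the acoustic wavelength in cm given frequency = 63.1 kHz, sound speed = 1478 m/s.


lambda = c/f = 1478 / 63100 = 0.0234 m = 2.34 cm

2.34 cm


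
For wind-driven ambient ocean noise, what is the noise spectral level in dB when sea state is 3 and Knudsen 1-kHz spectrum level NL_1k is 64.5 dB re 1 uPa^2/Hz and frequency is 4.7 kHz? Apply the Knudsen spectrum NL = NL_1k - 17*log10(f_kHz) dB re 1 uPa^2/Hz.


53.07 dB


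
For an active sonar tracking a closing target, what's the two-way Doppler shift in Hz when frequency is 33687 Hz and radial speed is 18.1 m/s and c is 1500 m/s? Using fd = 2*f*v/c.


fd = 2*f*v/c = 2 * 33687 * 18.1 / 1500 = 812.98

812.98 Hz


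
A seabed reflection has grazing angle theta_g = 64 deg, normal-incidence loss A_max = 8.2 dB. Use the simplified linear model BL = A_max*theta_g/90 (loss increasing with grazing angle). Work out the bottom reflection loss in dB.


BL = A_max * theta_g / 90 = 8.2 * 64 / 90 = 5.83

5.83 dB


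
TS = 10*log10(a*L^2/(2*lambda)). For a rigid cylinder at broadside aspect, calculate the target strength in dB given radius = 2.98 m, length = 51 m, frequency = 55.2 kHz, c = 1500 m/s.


51.54 dB


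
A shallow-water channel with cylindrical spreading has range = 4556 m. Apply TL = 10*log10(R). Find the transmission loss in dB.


TL = 10*log10(4556) = 36.59

36.59 dB


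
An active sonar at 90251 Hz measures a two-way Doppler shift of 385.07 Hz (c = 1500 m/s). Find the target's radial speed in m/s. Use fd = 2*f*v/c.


3.2 m/s


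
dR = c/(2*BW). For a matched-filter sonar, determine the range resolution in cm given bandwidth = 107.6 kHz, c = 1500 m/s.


dR = c/(2*BW) = 1500 / (2 * 107.6e3) = 0.007 m = 0.7 cm

0.7 cm


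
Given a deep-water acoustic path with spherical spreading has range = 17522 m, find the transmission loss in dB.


84.87 dB


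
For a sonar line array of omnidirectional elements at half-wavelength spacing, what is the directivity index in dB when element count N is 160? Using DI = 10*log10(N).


DI = 10*log10(160) = 22.04

22.04 dB


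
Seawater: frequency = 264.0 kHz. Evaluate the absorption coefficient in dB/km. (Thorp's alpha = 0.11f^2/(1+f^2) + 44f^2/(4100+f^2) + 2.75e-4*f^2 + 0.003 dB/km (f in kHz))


f^2 = 69696.0
alpha = 0.11*69696.0/(1+69696.0) + 44*69696.0/(4100+69696.0) + 2.75e-4*69696.0 + 0.003 = 60.835

60.835 dB/km


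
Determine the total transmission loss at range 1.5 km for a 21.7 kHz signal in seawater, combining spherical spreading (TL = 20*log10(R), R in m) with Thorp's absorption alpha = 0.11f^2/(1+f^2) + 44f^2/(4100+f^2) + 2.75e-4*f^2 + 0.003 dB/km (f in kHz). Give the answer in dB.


Step 1 (Thorp): alpha = 0.11*470.89/(1+470.89) + 44*470.89/(4100+470.89) + 2.75e-4*470.89 + 0.003 = 4.7751 dB/km
Step 2: TL_spread = 20*log10(1500) = 63.52 dB
Step 3: TL_abs = alpha*R = 4.7751 * 1.5 = 7.16 dB
Step 4: TL_total = 63.52 + 7.16 = 70.68

70.68 dB


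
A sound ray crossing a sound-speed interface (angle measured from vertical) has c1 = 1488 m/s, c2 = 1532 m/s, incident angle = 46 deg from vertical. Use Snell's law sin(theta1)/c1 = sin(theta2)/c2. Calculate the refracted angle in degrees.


47.78 deg


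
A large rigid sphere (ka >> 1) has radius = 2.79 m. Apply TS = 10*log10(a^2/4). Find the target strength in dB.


TS = 10*log10(2.79^2 / 4) = 10*log10(1.946025) = 2.89

2.89 dB


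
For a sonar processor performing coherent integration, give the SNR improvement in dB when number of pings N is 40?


Gain = 10*log10(40) = 16.02

16.02 dB


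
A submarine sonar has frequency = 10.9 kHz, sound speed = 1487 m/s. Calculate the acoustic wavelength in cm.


13.64 cm


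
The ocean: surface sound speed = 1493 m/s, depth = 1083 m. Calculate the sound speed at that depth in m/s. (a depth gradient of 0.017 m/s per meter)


1511.411 m/s


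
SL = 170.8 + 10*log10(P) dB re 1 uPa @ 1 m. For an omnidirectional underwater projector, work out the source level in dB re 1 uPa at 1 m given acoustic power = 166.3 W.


SL = 170.8 + 10*log10(166.3) = 170.8 + 22.21 = 193.01

193.01 dB


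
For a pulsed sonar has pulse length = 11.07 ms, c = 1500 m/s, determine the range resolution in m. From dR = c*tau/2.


dR = c*tau/2 = 1500 * 11.07e-3 / 2 = 8.3025

8.3025 m


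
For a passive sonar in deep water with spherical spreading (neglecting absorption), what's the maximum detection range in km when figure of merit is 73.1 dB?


4.52 km


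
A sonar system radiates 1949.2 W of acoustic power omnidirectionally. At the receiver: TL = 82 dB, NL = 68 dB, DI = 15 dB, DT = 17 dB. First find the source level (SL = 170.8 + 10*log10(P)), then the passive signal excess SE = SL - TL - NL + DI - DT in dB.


Step 1: SL = 170.8 + 10*log10(1949.2) = 203.7 dB
Step 2: SE = SL - TL - NL + DI - DT = 203.7 - 82 - 68 + 15 - 17 = 51.7

51.7 dB


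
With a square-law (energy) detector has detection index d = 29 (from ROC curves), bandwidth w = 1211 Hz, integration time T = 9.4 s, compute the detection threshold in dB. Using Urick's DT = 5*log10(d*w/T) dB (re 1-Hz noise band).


17.86 dB


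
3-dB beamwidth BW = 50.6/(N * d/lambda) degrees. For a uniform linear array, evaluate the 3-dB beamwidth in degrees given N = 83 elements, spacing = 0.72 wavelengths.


BW = 50.6 / (83 * 0.72) = 50.6 / 59.76 = 0.85

0.85 deg


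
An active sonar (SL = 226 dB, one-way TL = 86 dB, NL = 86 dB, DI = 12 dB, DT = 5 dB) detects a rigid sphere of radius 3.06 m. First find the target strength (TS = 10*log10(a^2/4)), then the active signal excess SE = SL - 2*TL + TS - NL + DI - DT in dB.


Step 1: TS = 10*log10(3.06^2/4) = 3.69 dB
Step 2: SE = SL - 2*TL + TS - NL + DI - DT = 226 - 2*86 + (3.69) - 86 + 12 - 5 = -21.31

-21.31 dB


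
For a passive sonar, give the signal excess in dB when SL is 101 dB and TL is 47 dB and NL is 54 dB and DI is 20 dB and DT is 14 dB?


6 dB


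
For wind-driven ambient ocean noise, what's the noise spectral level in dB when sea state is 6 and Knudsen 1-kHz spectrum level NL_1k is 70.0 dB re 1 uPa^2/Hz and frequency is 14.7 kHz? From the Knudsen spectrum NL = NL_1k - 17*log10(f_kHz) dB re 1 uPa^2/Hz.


NL = NL_1k - 17*log10(f_kHz) = 70.0 - 17*log10(14.7) = 70.0 - (19.84) = 50.16

50.16 dB


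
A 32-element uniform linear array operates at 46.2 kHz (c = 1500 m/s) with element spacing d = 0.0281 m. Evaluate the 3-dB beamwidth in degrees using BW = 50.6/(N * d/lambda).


1.83 deg


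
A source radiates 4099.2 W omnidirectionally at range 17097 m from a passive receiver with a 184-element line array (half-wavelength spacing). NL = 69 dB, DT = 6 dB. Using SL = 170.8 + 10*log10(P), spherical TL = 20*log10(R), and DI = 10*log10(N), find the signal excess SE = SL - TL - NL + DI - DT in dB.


Step 1: SL = 170.8 + 10*log10(4099.2) = 206.93 dB
Step 2: TL = 20*log10(17097) = 84.66 dB
Step 3: DI = 10*log10(184) = 22.65 dB
Step 4: SE = SL - TL - NL + DI - DT = 206.93 - 84.66 - 69 + 22.65 - 6 = 69.92

69.92 dB


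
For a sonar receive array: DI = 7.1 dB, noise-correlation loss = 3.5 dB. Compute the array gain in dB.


AG = DI - L_corr = 7.1 - 3.5 = 3.6

3.6 dB


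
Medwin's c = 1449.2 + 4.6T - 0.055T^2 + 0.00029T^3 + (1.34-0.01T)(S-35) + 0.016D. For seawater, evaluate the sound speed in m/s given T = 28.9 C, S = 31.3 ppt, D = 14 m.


1539.54 m/s


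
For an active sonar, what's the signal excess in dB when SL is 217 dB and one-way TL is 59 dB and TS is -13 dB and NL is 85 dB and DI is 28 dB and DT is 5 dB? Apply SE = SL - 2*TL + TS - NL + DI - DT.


SE = SL - 2*TL + TS - NL + DI - DT = 217 - 2*59 + (-13) - 85 + 28 - 5 = 24

24 dB


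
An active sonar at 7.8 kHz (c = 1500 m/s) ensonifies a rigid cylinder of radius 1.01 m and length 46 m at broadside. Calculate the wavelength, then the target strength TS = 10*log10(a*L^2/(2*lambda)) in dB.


Step 1: lambda = c/f = 1500/7800 = 0.19231 m
Step 2: TS = 10*log10(a*L^2/(2*lambda)) = 10*log10(1.01*46^2/(2*0.19231)) = 37.45

37.45 dB


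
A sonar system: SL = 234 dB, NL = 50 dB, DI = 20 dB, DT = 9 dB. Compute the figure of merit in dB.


FOM = SL - NL + DI - DT = 234 - 50 + 20 - 9 = 195

195 dB


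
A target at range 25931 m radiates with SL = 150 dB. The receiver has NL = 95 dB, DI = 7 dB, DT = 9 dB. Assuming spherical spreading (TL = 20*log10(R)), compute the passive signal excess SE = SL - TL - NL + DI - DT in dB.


-35.28 dB


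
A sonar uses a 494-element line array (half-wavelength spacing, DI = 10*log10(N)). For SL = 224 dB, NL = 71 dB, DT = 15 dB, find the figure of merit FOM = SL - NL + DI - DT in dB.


Step 1: DI = 10*log10(494) = 26.94 dB
Step 2: FOM = SL - NL + DI - DT = 224 - 71 + 26.94 - 15 = 164.94

164.94 dB


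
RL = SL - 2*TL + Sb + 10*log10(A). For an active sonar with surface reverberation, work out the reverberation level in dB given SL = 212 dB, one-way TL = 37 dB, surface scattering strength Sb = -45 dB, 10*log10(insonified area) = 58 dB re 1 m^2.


RL = SL - 2*TL + Sb + 10*log10(A) = 212 - 2*37 + (-45) + 58 = 151

151 dB


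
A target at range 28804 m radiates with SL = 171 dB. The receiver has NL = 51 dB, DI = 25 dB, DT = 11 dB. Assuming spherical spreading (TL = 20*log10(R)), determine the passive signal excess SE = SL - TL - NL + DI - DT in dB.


Step 1: TL = 20*log10(28804) = 89.19 dB
Step 2: SE = 171 - 89.19 - 51 + 25 - 11 = 44.81

44.81 dB


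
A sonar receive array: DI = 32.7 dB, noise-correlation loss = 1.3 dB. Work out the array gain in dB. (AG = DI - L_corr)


AG = DI - L_corr = 32.7 - 1.3 = 31.4

31.4 dB


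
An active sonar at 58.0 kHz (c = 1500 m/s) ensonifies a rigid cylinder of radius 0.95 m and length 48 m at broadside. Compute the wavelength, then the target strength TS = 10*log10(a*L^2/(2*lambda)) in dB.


Step 1: lambda = c/f = 1500/58000 = 0.02586 m
Step 2: TS = 10*log10(a*L^2/(2*lambda)) = 10*log10(0.95*48^2/(2*0.02586)) = 46.27

46.27 dB


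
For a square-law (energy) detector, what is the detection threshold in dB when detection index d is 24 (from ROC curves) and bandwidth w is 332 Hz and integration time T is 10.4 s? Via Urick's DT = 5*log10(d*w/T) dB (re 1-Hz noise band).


14.42 dB


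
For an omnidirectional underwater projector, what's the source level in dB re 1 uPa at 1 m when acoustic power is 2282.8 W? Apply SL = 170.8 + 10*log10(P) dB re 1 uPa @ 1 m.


SL = 170.8 + 10*log10(2282.8) = 170.8 + 33.58 = 204.38

204.38 dB


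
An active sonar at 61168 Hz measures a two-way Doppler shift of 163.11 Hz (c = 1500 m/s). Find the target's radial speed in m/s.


2.0 m/s


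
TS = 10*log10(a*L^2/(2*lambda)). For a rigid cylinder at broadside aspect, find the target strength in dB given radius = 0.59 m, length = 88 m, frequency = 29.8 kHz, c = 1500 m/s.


46.57 dB


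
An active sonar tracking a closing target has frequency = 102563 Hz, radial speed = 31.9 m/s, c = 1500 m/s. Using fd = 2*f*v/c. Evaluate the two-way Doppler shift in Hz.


fd = 2*f*v/c = 2 * 102563 * 31.9 / 1500 = 4362.35

4362.35 Hz


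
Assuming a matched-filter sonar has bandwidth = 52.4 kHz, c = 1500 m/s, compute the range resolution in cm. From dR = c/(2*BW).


dR = c/(2*BW) = 1500 / (2 * 52.4e3) = 0.0143 m = 1.43 cm

1.43 cm


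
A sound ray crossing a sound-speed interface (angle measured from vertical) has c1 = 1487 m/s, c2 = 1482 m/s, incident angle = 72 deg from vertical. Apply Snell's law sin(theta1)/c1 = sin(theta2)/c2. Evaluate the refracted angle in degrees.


71.42 deg


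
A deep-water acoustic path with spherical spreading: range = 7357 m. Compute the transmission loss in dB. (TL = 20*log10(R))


TL = 20*log10(7357) = 77.33

77.33 dB


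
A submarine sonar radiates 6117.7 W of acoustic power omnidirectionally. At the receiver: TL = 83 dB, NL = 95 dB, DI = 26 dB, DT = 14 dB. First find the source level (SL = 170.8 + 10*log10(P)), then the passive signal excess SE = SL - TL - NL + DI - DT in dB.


Step 1: SL = 170.8 + 10*log10(6117.7) = 208.67 dB
Step 2: SE = SL - TL - NL + DI - DT = 208.67 - 83 - 95 + 26 - 14 = 42.67

42.67 dB


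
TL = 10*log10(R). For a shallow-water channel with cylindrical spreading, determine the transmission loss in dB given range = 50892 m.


TL = 10*log10(50892) = 47.07

47.07 dB


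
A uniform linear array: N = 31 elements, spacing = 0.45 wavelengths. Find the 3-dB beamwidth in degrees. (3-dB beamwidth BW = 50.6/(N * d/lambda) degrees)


BW = 50.6 / (31 * 0.45) = 50.6 / 13.95 = 3.63

3.63 deg


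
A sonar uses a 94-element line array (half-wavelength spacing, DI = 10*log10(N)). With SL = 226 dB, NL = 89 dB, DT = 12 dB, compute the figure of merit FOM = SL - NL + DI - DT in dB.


144.73 dB


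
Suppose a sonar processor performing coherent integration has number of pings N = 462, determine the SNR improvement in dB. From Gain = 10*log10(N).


Gain = 10*log10(462) = 26.65

26.65 dB


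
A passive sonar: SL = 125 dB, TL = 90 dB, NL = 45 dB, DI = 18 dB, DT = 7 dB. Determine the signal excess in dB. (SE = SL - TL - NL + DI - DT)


1 dB


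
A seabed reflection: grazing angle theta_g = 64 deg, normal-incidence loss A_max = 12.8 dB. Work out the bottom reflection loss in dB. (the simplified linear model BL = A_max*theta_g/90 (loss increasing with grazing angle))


9.1 dB


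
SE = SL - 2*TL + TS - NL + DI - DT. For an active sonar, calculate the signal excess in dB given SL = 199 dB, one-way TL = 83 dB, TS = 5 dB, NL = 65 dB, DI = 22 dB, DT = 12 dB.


-17 dB


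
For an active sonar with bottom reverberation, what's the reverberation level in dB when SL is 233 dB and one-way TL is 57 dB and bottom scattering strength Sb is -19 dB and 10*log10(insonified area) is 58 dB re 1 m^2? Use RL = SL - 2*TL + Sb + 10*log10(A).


158 dB


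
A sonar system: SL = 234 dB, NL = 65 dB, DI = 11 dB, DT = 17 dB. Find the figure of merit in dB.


FOM = SL - NL + DI - DT = 234 - 65 + 11 - 17 = 163

163 dB


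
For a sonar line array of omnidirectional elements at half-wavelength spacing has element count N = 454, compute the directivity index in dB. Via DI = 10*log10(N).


DI = 10*log10(454) = 26.57

26.57 dB


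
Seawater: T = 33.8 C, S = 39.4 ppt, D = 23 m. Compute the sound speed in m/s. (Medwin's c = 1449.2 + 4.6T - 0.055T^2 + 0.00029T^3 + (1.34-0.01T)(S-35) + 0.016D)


1557.82 m/s


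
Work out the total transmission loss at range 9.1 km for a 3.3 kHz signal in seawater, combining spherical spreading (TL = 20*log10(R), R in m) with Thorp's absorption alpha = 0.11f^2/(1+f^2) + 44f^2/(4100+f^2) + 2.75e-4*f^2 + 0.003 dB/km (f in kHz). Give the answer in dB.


Step 1 (Thorp): alpha = 0.11*10.89/(1+10.89) + 44*10.89/(4100+10.89) + 2.75e-4*10.89 + 0.003 = 0.2233 dB/km
Step 2: TL_spread = 20*log10(9100) = 79.18 dB
Step 3: TL_abs = alpha*R = 0.2233 * 9.1 = 2.03 dB
Step 4: TL_total = 79.18 + 2.03 = 81.21

81.21 dB


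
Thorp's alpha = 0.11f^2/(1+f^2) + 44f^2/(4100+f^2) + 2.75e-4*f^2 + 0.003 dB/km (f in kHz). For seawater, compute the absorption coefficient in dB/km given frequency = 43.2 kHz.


14.389 dB/km


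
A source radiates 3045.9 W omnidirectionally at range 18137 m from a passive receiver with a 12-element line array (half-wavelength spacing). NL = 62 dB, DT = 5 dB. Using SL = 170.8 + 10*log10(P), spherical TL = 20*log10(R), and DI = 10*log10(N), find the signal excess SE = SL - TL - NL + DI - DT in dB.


Step 1: SL = 170.8 + 10*log10(3045.9) = 205.64 dB
Step 2: TL = 20*log10(18137) = 85.17 dB
Step 3: DI = 10*log10(12) = 10.79 dB
Step 4: SE = SL - TL - NL + DI - DT = 205.64 - 85.17 - 62 + 10.79 - 5 = 64.26

64.26 dB


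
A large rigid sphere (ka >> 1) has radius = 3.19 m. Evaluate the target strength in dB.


4.06 dB


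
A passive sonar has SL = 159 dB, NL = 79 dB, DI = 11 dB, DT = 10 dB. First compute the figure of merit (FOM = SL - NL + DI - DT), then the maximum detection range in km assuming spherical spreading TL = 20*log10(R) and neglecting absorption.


Step 1: FOM = SL - NL + DI - DT = 159 - 79 + 11 - 10 = 81 dB
Step 2: at max range FOM = TL = 20*log10(R), so R = 10^(81/20) = 11220.18 m = 11.22 km

11.22 km
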